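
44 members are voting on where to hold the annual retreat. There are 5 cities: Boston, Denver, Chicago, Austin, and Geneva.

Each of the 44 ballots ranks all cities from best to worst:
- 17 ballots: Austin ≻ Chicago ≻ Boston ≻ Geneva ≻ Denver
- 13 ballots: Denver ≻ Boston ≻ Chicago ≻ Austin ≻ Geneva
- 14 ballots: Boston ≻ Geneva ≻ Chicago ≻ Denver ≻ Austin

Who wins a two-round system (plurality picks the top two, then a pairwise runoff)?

Round 1 first-place votes: Boston 14, Denver 13, Chicago 0, Austin 17, Geneva 0. Austin and Boston advance.
Runoff: Austin is ranked above Boston on 17 ballots, Boston above Austin on 27.

Boston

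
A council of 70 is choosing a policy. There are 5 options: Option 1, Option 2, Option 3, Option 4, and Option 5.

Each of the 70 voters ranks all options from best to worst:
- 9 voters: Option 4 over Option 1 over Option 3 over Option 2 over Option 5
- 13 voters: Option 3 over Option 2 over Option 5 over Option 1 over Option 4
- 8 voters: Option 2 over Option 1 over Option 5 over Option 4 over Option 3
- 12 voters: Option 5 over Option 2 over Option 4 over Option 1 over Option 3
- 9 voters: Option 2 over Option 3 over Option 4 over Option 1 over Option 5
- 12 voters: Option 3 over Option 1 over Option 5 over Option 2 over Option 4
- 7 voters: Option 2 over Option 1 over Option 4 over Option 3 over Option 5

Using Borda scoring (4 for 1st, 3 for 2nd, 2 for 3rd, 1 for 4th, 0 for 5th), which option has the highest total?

Option 1: 9×3 + 13×1 + 8×3 + 12×1 + 9×1 + 12×3 + 7×3 = 142
Option 2: 9×1 + 13×3 + 8×4 + 12×3 + 9×4 + 12×1 + 7×4 = 192
Option 3: 9×2 + 13×4 + 8×0 + 12×0 + 9×3 + 12×4 + 7×1 = 152
Option 4: 9×4 + 13×0 + 8×1 + 12×2 + 9×2 + 12×0 + 7×2 = 100
Option 5: 9×0 + 13×2 + 8×2 + 12×4 + 9×0 + 12×2 + 7×0 = 114

Option 2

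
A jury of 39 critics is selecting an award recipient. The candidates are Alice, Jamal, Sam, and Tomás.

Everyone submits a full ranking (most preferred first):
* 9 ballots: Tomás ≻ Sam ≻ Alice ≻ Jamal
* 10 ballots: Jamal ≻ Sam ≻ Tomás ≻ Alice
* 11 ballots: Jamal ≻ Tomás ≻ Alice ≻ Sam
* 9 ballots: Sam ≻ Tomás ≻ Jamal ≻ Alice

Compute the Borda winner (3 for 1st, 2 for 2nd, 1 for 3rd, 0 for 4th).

Tomás

Alice: 9×1 + 10×0 + 11×1 + 9×0 = 20
Jamal: 9×0 + 10×3 + 11×3 + 9×1 = 72
Sam: 9×2 + 10×2 + 11×0 + 9×3 = 65
Tomás: 9×3 + 10×1 + 11×2 + 9×2 = 77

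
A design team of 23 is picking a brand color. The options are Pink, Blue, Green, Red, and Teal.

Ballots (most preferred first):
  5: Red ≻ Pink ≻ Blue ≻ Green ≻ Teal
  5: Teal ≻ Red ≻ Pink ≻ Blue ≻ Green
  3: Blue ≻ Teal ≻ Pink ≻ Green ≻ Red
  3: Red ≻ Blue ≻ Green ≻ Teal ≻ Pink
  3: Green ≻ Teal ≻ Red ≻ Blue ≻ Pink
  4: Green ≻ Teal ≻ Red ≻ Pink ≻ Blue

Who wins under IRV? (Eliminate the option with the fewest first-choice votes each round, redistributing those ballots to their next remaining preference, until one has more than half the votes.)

Round 1: Pink 0, Blue 3, Green 7, Red 8, Teal 5. Pink eliminated.
Round 2: Blue 3, Green 7, Red 8, Teal 5. Blue eliminated.
Round 3: Green 7, Red 8, Teal 8. Green eliminated.
Round 4: Red 8, Teal 15. Teal has a majority (≥12).

Teal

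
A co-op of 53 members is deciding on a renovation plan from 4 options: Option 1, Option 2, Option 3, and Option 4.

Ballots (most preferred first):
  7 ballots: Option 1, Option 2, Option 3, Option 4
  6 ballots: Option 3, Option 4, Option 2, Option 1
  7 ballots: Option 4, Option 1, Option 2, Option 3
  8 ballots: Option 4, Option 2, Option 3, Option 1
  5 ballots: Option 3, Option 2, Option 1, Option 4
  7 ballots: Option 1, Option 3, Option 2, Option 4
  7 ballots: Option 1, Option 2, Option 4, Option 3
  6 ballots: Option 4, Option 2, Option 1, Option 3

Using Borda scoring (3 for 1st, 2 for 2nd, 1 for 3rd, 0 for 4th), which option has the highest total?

Option 1

Option 1: 7×3 + 6×0 + 7×2 + 8×0 + 5×1 + 7×3 + 7×3 + 6×1 = 88
Option 2: 7×2 + 6×1 + 7×1 + 8×2 + 5×2 + 7×1 + 7×2 + 6×2 = 86
Option 3: 7×1 + 6×3 + 7×0 + 8×1 + 5×3 + 7×2 + 7×0 + 6×0 = 62
Option 4: 7×0 + 6×2 + 7×3 + 8×3 + 5×0 + 7×0 + 7×1 + 6×3 = 82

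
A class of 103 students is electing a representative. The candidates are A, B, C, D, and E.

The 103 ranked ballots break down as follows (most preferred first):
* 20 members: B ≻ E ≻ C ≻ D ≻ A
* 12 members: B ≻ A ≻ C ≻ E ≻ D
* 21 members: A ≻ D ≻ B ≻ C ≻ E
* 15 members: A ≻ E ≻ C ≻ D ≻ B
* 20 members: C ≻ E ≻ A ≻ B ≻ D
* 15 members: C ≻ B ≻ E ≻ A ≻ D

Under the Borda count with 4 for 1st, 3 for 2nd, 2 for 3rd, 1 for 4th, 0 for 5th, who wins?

C

A: 20×0 + 12×3 + 21×4 + 15×4 + 20×2 + 15×1 = 235
B: 20×4 + 12×4 + 21×2 + 15×0 + 20×1 + 15×3 = 235
C: 20×2 + 12×2 + 21×1 + 15×2 + 20×4 + 15×4 = 255
D: 20×1 + 12×0 + 21×3 + 15×1 + 20×0 + 15×0 = 98
E: 20×3 + 12×1 + 21×0 + 15×3 + 20×3 + 15×2 = 207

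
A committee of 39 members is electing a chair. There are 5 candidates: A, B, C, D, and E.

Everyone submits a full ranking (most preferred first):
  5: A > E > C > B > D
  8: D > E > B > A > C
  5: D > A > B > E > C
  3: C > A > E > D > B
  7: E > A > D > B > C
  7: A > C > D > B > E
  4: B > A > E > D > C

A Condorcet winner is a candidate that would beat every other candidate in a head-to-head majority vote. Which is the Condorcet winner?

A vs B: 27–12
A vs C: 36–3
A vs D: 26–13
A vs E: 24–15
A beats every other candidate.

A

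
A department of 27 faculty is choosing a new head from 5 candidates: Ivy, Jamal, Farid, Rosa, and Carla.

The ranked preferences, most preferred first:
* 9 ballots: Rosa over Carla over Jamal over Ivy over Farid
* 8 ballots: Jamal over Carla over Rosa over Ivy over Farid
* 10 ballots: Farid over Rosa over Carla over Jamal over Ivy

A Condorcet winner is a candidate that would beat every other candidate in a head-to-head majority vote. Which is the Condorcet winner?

Rosa vs Ivy: 27–0
Rosa vs Jamal: 19–8
Rosa vs Farid: 17–10
Rosa vs Carla: 19–8
Rosa beats every other candidate.

Rosa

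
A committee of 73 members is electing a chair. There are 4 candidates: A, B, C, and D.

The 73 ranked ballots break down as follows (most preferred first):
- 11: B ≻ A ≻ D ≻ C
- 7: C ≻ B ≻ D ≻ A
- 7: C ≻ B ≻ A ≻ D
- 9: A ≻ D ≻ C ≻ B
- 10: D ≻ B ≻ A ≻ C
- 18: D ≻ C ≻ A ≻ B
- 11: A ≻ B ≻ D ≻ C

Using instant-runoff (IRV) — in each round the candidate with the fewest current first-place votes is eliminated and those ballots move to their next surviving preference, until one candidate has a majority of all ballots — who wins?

A

Round 1: A 20, B 11, C 14, D 28. B eliminated.
Round 2: A 31, C 14, D 28. C eliminated.
Round 3: A 38, D 35. A has a majority (≥37).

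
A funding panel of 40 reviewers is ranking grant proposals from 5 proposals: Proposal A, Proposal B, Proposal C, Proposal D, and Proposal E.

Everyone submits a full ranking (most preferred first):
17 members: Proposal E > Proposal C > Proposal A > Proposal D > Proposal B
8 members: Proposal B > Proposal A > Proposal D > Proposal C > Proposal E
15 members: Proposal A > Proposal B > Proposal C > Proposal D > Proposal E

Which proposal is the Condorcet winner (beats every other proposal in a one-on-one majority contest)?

Proposal A

Proposal A vs Proposal B: 32–8
Proposal A vs Proposal C: 23–17
Proposal A vs Proposal D: 40–0
Proposal A vs Proposal E: 23–17
Proposal A beats every other proposal.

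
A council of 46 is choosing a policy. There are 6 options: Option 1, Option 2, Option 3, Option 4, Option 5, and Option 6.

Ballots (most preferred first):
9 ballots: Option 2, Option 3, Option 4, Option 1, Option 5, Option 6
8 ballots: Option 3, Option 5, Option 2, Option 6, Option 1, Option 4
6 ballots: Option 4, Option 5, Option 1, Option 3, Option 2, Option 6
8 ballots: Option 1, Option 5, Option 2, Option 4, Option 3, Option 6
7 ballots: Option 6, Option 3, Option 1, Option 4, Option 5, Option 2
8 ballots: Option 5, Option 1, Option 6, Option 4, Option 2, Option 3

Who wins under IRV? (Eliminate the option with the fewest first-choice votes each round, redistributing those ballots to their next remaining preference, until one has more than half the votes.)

Option 3

Round 1: Option 1 8, Option 2 9, Option 3 8, Option 4 6, Option 5 8, Option 6 7. Option 4 eliminated.
Round 2: Option 1 8, Option 2 9, Option 3 8, Option 5 14, Option 6 7. Option 6 eliminated.
Round 3: Option 1 8, Option 2 9, Option 3 15, Option 5 14. Option 1 eliminated.
Round 4: Option 2 9, Option 3 15, Option 5 22. Option 2 eliminated.
Round 5: Option 3 24, Option 5 22. Option 3 has a majority (≥24).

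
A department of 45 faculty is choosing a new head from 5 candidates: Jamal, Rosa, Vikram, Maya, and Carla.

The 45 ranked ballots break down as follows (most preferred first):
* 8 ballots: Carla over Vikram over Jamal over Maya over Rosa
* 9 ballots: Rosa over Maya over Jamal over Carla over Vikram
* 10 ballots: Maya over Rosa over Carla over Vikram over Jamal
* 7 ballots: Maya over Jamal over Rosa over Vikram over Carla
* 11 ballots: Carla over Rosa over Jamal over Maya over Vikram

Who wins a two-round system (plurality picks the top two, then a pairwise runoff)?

Maya

Round 1 first-place votes: Jamal 0, Rosa 9, Vikram 0, Maya 17, Carla 19. Carla and Maya advance.
Runoff: Carla is ranked above Maya on 19 ballots, Maya above Carla on 26.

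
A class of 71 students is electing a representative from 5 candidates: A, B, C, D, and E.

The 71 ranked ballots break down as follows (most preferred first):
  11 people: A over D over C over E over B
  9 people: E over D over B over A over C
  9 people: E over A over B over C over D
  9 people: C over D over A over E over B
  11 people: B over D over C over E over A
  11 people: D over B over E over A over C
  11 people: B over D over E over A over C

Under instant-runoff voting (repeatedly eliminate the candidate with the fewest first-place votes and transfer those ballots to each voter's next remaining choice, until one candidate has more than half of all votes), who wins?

Round 1: A 11, B 22, C 9, D 11, E 18. C eliminated.
Round 2: A 11, B 22, D 20, E 18. A eliminated.
Round 3: B 22, D 31, E 18. E eliminated.
Round 4: B 31, D 40. D has a majority (≥36).

D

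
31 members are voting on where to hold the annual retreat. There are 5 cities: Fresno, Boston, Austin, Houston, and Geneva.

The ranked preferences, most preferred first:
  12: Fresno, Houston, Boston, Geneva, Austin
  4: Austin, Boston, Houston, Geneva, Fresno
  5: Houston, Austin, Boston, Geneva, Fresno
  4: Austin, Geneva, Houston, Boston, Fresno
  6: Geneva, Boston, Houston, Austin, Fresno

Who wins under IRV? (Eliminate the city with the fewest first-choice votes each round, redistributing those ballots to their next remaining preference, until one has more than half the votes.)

Round 1: Fresno 12, Boston 0, Austin 8, Houston 5, Geneva 6. Boston eliminated.
Round 2: Fresno 12, Austin 8, Houston 5, Geneva 6. Houston eliminated.
Round 3: Fresno 12, Austin 13, Geneva 6. Geneva eliminated.
Round 4: Fresno 12, Austin 19. Austin has a majority (≥16).

Austin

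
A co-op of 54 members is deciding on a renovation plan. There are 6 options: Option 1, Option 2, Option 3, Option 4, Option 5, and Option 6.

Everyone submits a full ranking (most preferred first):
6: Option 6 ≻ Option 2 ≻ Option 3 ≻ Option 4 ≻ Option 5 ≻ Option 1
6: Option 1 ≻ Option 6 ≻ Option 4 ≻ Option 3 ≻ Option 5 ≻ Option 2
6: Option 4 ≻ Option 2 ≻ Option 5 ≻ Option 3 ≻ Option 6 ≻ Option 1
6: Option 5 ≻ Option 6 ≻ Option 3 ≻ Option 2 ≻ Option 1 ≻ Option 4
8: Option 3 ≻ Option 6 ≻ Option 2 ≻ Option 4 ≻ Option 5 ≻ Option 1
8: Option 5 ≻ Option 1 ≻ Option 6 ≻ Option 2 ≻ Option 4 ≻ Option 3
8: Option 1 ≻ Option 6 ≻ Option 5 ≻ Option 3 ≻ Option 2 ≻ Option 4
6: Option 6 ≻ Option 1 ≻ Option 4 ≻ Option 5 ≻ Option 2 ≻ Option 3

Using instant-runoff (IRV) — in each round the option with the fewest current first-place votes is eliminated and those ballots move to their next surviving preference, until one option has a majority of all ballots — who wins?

Round 1: Option 1 14, Option 2 0, Option 3 8, Option 4 6, Option 5 14, Option 6 12. Option 2 eliminated.
Round 2: Option 1 14, Option 3 8, Option 4 6, Option 5 14, Option 6 12. Option 4 eliminated.
Round 3: Option 1 14, Option 3 8, Option 5 20, Option 6 12. Option 3 eliminated.
Round 4: Option 1 14, Option 5 20, Option 6 20. Option 1 eliminated.
Round 5: Option 5 20, Option 6 34. Option 6 has a majority (≥28).

Option 6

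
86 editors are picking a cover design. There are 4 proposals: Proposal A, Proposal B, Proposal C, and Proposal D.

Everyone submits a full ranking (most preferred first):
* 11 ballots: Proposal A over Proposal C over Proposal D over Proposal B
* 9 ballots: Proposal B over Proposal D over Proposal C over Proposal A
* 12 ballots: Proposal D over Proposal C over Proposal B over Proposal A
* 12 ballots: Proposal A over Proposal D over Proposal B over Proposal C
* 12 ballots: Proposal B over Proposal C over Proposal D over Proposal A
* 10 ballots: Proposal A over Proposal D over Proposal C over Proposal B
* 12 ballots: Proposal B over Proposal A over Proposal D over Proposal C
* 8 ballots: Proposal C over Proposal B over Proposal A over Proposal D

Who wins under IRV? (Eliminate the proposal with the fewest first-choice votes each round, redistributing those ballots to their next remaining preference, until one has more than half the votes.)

Round 1: Proposal A 33, Proposal B 33, Proposal C 8, Proposal D 12. Proposal C eliminated.
Round 2: Proposal A 33, Proposal B 41, Proposal D 12. Proposal D eliminated.
Round 3: Proposal A 33, Proposal B 53. Proposal B has a majority (≥44).

Proposal B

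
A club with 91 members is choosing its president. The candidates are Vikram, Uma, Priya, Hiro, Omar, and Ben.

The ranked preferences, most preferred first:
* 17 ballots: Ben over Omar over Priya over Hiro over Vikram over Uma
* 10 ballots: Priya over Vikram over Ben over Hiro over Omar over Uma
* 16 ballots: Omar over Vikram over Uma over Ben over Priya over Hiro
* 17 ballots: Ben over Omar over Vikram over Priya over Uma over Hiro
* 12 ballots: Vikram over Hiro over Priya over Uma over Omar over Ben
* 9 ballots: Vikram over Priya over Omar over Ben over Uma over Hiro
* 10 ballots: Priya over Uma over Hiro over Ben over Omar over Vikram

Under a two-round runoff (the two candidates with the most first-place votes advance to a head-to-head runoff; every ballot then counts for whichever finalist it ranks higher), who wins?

Vikram

Round 1 first-place votes: Vikram 21, Uma 0, Priya 20, Hiro 0, Omar 16, Ben 34. Ben and Vikram advance.
Runoff: Ben is ranked above Vikram on 44 ballots, Vikram above Ben on 47.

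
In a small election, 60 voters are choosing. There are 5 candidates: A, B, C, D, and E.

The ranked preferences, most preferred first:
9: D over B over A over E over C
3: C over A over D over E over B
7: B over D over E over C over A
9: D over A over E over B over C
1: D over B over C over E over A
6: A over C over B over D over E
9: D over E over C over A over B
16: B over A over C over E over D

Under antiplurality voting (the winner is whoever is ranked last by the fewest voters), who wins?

E

Last-place votes: A 8, B 12, C 18, D 16, E 6.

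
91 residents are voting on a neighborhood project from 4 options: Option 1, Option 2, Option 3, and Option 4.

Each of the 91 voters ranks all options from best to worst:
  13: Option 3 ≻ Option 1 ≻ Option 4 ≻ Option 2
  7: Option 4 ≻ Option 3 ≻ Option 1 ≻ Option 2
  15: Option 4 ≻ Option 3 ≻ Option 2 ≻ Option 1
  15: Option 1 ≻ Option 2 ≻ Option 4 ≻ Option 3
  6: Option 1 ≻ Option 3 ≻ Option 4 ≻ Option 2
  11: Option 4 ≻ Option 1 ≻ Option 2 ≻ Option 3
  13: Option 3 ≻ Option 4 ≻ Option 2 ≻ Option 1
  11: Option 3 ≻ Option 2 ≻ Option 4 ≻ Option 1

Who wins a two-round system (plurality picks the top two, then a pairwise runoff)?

Option 4

Round 1 first-place votes: Option 1 21, Option 2 0, Option 3 37, Option 4 33. Option 3 and Option 4 advance.
Runoff: Option 3 is ranked above Option 4 on 43 ballots, Option 4 above Option 3 on 48.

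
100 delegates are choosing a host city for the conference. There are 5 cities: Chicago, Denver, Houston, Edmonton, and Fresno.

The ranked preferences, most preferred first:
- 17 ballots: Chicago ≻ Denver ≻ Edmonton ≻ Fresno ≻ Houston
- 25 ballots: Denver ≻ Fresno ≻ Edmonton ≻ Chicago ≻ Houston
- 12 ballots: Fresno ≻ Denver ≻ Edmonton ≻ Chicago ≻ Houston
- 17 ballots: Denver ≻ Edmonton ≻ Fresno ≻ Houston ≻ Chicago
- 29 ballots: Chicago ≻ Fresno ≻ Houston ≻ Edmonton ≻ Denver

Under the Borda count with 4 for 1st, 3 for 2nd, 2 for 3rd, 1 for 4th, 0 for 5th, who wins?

Fresno

Chicago: 17×4 + 25×1 + 12×1 + 17×0 + 29×4 = 221
Denver: 17×3 + 25×4 + 12×3 + 17×4 + 29×0 = 255
Houston: 17×0 + 25×0 + 12×0 + 17×1 + 29×2 = 75
Edmonton: 17×2 + 25×2 + 12×2 + 17×3 + 29×1 = 188
Fresno: 17×1 + 25×3 + 12×4 + 17×2 + 29×3 = 261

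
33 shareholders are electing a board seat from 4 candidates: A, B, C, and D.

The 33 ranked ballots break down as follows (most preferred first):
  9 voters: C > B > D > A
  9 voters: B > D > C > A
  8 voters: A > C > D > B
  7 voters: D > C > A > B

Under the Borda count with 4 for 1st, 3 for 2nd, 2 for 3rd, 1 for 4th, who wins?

C

A: 9×1 + 9×1 + 8×4 + 7×2 = 64
B: 9×3 + 9×4 + 8×1 + 7×1 = 78
C: 9×4 + 9×2 + 8×3 + 7×3 = 99
D: 9×2 + 9×3 + 8×2 + 7×4 = 89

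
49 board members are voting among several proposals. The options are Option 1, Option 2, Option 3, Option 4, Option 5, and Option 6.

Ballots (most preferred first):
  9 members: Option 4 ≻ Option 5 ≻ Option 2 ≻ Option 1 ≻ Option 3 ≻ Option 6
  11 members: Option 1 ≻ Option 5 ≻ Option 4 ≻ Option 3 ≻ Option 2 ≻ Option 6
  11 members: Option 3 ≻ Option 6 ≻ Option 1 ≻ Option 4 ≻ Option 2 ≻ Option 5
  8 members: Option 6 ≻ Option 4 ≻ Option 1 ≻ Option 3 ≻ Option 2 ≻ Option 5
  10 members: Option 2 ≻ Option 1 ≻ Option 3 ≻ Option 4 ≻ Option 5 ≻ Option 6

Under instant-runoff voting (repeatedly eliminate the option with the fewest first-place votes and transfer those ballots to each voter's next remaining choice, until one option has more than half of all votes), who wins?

Round 1: Option 1 11, Option 2 10, Option 3 11, Option 4 9, Option 5 0, Option 6 8. Option 5 eliminated.
Round 2: Option 1 11, Option 2 10, Option 3 11, Option 4 9, Option 6 8. Option 6 eliminated.
Round 3: Option 1 11, Option 2 10, Option 3 11, Option 4 17. Option 2 eliminated.
Round 4: Option 1 21, Option 3 11, Option 4 17. Option 3 eliminated.
Round 5: Option 1 32, Option 4 17. Option 1 has a majority (≥25).

Option 1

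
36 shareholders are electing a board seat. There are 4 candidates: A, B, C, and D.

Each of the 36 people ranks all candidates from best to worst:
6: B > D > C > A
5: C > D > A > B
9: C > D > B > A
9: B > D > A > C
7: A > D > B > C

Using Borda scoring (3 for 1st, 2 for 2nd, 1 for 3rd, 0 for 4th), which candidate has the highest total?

A: 6×0 + 5×1 + 9×0 + 9×1 + 7×3 = 35
B: 6×3 + 5×0 + 9×1 + 9×3 + 7×1 = 61
C: 6×1 + 5×3 + 9×3 + 9×0 + 7×0 = 48
D: 6×2 + 5×2 + 9×2 + 9×2 + 7×2 = 72

D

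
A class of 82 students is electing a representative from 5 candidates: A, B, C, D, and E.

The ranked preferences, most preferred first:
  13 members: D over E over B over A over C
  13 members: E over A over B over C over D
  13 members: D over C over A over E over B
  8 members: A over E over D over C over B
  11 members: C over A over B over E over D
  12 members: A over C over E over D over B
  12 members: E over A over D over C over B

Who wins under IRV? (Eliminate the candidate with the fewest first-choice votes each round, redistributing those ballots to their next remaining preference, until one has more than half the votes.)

Round 1: A 20, B 0, C 11, D 26, E 25. B eliminated.
Round 2: A 20, C 11, D 26, E 25. C eliminated.
Round 3: A 31, D 26, E 25. E eliminated.
Round 4: A 56, D 26. A has a majority (≥42).

A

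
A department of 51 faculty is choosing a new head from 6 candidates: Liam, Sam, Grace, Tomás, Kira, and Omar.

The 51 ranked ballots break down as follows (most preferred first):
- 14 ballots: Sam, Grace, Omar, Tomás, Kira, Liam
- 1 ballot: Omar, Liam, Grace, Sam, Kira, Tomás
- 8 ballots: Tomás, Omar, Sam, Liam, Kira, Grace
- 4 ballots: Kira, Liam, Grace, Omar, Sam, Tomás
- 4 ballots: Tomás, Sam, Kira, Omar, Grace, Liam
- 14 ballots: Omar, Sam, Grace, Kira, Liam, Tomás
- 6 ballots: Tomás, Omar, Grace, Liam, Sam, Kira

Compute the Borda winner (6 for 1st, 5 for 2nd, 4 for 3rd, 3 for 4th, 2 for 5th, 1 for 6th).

Liam: 14×1 + 1×5 + 8×3 + 4×5 + 4×1 + 14×2 + 6×3 = 113
Sam: 14×6 + 1×3 + 8×4 + 4×2 + 4×5 + 14×5 + 6×2 = 229
Grace: 14×5 + 1×4 + 8×1 + 4×4 + 4×2 + 14×4 + 6×4 = 186
Tomás: 14×3 + 1×1 + 8×6 + 4×1 + 4×6 + 14×1 + 6×6 = 169
Kira: 14×2 + 1×2 + 8×2 + 4×6 + 4×4 + 14×3 + 6×1 = 134
Omar: 14×4 + 1×6 + 8×5 + 4×3 + 4×3 + 14×6 + 6×5 = 240

Omar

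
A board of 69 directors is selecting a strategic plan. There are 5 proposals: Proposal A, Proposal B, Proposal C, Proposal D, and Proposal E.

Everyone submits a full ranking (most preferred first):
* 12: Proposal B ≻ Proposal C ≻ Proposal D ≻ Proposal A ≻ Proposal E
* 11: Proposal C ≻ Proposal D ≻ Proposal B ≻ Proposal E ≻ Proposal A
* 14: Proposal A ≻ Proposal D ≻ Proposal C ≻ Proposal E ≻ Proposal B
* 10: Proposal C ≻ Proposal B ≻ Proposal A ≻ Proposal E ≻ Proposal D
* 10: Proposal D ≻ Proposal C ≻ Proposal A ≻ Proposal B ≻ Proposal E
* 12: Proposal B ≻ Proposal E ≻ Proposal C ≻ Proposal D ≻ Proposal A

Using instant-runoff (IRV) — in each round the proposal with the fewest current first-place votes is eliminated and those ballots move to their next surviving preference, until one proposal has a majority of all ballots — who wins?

Proposal C

Round 1: Proposal A 14, Proposal B 24, Proposal C 21, Proposal D 10, Proposal E 0. Proposal E eliminated.
Round 2: Proposal A 14, Proposal B 24, Proposal C 21, Proposal D 10. Proposal D eliminated.
Round 3: Proposal A 14, Proposal B 24, Proposal C 31. Proposal A eliminated.
Round 4: Proposal B 24, Proposal C 45. Proposal C has a majority (≥35).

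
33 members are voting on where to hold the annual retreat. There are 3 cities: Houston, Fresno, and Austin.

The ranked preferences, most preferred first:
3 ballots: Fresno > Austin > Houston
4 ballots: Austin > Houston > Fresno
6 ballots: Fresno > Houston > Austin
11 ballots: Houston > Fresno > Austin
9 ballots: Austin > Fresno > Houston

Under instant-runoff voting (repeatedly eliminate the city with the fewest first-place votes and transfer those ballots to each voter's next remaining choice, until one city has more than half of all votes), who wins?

Houston

Round 1: Houston 11, Fresno 9, Austin 13. Fresno eliminated.
Round 2: Houston 17, Austin 16. Houston has a majority (≥17).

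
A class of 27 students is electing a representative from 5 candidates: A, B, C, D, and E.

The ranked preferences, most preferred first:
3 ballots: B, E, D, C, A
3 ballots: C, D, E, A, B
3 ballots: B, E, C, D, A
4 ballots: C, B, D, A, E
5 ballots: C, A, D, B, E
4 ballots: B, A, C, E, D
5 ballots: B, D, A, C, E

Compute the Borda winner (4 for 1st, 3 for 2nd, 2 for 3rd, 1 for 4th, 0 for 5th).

A: 3×0 + 3×1 + 3×0 + 4×1 + 5×3 + 4×3 + 5×2 = 44
B: 3×4 + 3×0 + 3×4 + 4×3 + 5×1 + 4×4 + 5×4 = 77
C: 3×1 + 3×4 + 3×2 + 4×4 + 5×4 + 4×2 + 5×1 = 70
D: 3×2 + 3×3 + 3×1 + 4×2 + 5×2 + 4×0 + 5×3 = 51
E: 3×3 + 3×2 + 3×3 + 4×0 + 5×0 + 4×1 + 5×0 = 28

B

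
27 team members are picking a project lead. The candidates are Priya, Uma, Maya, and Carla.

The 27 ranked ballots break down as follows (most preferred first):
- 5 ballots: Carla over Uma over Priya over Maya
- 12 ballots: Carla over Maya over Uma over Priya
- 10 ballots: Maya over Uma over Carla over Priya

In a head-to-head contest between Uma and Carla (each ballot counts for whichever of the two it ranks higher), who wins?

Carla

Uma is ranked above Carla on 10 ballots; Carla above Uma on 17.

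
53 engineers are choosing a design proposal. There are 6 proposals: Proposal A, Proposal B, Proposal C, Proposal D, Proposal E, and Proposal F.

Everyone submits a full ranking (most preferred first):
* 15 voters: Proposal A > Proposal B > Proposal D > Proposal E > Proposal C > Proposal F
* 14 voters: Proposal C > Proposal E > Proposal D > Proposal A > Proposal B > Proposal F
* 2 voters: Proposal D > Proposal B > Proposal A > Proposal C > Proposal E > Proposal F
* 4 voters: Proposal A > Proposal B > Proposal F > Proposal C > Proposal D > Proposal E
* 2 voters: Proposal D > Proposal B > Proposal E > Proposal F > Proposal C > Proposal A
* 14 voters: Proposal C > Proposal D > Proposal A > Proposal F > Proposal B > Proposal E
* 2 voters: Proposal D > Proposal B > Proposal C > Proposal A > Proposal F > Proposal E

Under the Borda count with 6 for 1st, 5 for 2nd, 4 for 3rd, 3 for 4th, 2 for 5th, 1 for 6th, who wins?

Proposal D

Proposal A: 15×6 + 14×3 + 2×4 + 4×6 + 2×1 + 14×4 + 2×3 = 228
Proposal B: 15×5 + 14×2 + 2×5 + 4×5 + 2×5 + 14×2 + 2×5 = 181
Proposal C: 15×2 + 14×6 + 2×3 + 4×3 + 2×2 + 14×6 + 2×4 = 228
Proposal D: 15×4 + 14×4 + 2×6 + 4×2 + 2×6 + 14×5 + 2×6 = 230
Proposal E: 15×3 + 14×5 + 2×2 + 4×1 + 2×4 + 14×1 + 2×1 = 147
Proposal F: 15×1 + 14×1 + 2×1 + 4×4 + 2×3 + 14×3 + 2×2 = 99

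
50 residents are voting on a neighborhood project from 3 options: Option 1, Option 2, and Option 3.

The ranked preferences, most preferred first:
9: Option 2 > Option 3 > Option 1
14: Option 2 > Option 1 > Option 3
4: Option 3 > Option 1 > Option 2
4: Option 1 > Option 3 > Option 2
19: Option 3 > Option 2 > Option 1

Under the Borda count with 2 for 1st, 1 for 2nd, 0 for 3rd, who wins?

Option 1: 9×0 + 14×1 + 4×1 + 4×2 + 19×0 = 26
Option 2: 9×2 + 14×2 + 4×0 + 4×0 + 19×1 = 65
Option 3: 9×1 + 14×0 + 4×2 + 4×1 + 19×2 = 59

Option 2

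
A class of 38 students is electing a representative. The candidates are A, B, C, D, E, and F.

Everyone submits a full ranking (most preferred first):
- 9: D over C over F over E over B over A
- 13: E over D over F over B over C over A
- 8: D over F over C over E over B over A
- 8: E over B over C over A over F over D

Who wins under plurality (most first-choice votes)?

First-place votes: A 0, B 0, C 0, D 17, E 21, F 0.

E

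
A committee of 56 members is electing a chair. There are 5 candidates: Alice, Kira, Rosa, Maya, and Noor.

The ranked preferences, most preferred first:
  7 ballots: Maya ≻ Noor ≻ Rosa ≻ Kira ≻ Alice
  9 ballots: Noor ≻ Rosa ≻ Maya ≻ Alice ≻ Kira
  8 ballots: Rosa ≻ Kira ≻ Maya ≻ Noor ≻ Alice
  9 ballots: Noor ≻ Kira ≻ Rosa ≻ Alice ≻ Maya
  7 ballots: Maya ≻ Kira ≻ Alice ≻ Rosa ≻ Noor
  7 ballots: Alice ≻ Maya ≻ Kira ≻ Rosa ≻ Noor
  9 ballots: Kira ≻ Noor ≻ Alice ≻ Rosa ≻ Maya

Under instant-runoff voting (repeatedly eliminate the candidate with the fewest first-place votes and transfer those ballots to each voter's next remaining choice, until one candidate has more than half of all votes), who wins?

Maya

Round 1: Alice 7, Kira 9, Rosa 8, Maya 14, Noor 18. Alice eliminated.
Round 2: Kira 9, Rosa 8, Maya 21, Noor 18. Rosa eliminated.
Round 3: Kira 17, Maya 21, Noor 18. Kira eliminated.
Round 4: Maya 29, Noor 27. Maya has a majority (≥29).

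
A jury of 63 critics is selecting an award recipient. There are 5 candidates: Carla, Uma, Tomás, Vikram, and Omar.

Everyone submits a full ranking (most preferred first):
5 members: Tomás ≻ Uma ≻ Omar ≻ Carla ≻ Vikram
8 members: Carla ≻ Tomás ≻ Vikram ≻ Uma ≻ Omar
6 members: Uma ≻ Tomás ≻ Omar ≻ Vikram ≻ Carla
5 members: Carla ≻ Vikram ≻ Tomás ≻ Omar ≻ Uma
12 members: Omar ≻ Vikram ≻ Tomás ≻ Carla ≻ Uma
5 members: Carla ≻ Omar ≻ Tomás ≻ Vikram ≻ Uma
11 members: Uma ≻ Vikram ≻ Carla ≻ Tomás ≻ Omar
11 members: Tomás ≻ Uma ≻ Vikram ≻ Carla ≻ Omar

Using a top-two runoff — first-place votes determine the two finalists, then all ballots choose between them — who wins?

Uma

Round 1 first-place votes: Carla 18, Uma 17, Tomás 16, Vikram 0, Omar 12. Carla and Uma advance.
Runoff: Carla is ranked above Uma on 30 ballots, Uma above Carla on 33.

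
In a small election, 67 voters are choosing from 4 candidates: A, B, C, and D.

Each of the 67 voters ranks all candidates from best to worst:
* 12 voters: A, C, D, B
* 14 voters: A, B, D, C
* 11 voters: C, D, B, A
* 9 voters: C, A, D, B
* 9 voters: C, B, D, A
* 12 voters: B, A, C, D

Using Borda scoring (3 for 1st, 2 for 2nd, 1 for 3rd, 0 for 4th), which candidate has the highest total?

C

A: 12×3 + 14×3 + 11×0 + 9×2 + 9×0 + 12×2 = 120
B: 12×0 + 14×2 + 11×1 + 9×0 + 9×2 + 12×3 = 93
C: 12×2 + 14×0 + 11×3 + 9×3 + 9×3 + 12×1 = 123
D: 12×1 + 14×1 + 11×2 + 9×1 + 9×1 + 12×0 = 66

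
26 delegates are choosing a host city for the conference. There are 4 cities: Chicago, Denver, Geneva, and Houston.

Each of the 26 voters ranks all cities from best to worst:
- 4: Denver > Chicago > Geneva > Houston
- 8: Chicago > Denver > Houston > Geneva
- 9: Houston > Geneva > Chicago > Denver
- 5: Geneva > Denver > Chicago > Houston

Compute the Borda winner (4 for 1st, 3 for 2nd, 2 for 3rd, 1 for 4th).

Chicago

Chicago: 4×3 + 8×4 + 9×2 + 5×2 = 72
Denver: 4×4 + 8×3 + 9×1 + 5×3 = 64
Geneva: 4×2 + 8×1 + 9×3 + 5×4 = 63
Houston: 4×1 + 8×2 + 9×4 + 5×1 = 61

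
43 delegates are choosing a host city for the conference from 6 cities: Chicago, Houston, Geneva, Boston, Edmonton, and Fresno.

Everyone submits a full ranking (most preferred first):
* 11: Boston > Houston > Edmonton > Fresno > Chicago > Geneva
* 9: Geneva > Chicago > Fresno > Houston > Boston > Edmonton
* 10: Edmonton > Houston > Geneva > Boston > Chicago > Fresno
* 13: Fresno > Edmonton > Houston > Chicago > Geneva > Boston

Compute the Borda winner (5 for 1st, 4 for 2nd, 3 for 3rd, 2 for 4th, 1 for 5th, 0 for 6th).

Houston

Chicago: 11×1 + 9×4 + 10×1 + 13×2 = 83
Houston: 11×4 + 9×2 + 10×4 + 13×3 = 141
Geneva: 11×0 + 9×5 + 10×3 + 13×1 = 88
Boston: 11×5 + 9×1 + 10×2 + 13×0 = 84
Edmonton: 11×3 + 9×0 + 10×5 + 13×4 = 135
Fresno: 11×2 + 9×3 + 10×0 + 13×5 = 114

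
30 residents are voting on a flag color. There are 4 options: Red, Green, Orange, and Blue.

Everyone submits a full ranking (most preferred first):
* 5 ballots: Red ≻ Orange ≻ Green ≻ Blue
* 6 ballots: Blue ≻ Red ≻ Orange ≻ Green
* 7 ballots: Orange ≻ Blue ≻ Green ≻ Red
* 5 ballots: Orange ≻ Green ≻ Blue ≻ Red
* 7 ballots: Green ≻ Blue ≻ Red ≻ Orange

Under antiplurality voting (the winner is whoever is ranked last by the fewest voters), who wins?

Last-place votes: Red 12, Green 6, Orange 7, Blue 5.

Blue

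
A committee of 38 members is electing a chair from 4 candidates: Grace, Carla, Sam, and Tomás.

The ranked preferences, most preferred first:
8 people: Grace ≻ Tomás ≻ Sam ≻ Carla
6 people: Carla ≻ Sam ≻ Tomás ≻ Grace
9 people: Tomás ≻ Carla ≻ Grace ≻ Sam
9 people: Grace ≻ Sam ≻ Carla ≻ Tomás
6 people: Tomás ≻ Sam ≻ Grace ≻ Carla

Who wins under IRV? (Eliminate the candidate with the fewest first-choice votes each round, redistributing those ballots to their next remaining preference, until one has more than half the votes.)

Round 1: Grace 17, Carla 6, Sam 0, Tomás 15. Sam eliminated.
Round 2: Grace 17, Carla 6, Tomás 15. Carla eliminated.
Round 3: Grace 17, Tomás 21. Tomás has a majority (≥20).

Tomás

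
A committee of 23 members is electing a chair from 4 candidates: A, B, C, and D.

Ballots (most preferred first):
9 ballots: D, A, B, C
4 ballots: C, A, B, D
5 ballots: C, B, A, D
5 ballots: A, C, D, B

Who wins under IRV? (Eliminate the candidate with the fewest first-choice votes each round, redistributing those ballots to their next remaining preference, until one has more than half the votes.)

C

Round 1: A 5, B 0, C 9, D 9. B eliminated.
Round 2: A 5, C 9, D 9. A eliminated.
Round 3: C 14, D 9. C has a majority (≥12).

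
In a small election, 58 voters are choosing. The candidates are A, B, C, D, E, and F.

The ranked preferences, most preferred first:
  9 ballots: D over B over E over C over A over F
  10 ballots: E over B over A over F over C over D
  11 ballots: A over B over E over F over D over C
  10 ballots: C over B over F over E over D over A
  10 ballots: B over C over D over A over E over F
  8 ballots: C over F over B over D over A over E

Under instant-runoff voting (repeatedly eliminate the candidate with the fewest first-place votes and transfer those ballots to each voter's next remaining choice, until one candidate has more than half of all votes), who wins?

B

Round 1: A 11, B 10, C 18, D 9, E 10, F 0. F eliminated.
Round 2: A 11, B 10, C 18, D 9, E 10. D eliminated.
Round 3: A 11, B 19, C 18, E 10. E eliminated.
Round 4: A 11, B 29, C 18. A eliminated.
Round 5: B 40, C 18. B has a majority (≥30).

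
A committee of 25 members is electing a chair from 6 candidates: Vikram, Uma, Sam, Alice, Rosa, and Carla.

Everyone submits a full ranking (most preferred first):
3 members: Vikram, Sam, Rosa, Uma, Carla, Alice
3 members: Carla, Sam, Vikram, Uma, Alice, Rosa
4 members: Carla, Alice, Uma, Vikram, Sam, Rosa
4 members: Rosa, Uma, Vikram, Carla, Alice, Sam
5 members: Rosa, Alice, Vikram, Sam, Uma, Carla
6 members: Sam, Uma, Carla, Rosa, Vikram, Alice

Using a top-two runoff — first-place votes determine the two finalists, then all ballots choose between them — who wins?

Round 1 first-place votes: Vikram 3, Uma 0, Sam 6, Alice 0, Rosa 9, Carla 7. Rosa and Carla advance.
Runoff: Rosa is ranked above Carla on 12 ballots, Carla above Rosa on 13.

Carla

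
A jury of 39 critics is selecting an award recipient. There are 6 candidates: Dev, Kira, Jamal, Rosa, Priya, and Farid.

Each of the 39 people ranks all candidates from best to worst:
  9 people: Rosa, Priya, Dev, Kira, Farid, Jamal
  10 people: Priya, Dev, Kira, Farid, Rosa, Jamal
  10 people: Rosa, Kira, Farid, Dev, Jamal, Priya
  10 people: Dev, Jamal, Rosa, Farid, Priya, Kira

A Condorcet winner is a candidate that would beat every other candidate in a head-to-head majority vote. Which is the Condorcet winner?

Dev

Dev vs Kira: 29–10
Dev vs Jamal: 39–0
Dev vs Rosa: 20–19
Dev vs Priya: 20–19
Dev vs Farid: 29–10
Dev beats every other candidate.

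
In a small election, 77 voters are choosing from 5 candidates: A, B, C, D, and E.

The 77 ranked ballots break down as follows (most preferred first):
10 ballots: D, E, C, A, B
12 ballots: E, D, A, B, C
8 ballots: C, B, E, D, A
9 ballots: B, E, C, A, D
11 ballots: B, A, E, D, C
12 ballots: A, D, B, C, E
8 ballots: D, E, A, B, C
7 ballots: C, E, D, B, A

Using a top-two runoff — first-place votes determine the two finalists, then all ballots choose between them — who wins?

Round 1 first-place votes: A 12, B 20, C 15, D 18, E 12. B and D advance.
Runoff: B is ranked above D on 28 ballots, D above B on 49.

D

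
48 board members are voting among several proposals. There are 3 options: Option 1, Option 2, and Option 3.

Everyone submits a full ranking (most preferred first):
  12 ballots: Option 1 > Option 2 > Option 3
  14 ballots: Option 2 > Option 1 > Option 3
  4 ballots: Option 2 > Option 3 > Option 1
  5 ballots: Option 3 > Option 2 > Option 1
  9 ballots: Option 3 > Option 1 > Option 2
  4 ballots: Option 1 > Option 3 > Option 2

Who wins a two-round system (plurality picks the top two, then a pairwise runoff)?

Round 1 first-place votes: Option 1 16, Option 2 18, Option 3 14. Option 2 and Option 1 advance.
Runoff: Option 2 is ranked above Option 1 on 23 ballots, Option 1 above Option 2 on 25.

Option 1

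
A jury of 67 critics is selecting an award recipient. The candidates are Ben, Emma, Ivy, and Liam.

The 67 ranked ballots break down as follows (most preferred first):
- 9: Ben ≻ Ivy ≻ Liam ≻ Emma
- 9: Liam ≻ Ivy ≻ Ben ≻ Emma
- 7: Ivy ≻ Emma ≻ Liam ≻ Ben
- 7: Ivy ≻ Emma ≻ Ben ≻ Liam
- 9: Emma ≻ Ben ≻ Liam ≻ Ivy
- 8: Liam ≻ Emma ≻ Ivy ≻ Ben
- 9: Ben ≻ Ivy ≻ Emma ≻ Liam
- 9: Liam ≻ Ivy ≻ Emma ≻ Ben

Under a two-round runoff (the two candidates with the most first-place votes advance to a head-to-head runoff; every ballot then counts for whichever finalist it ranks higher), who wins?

Ben

Round 1 first-place votes: Ben 18, Emma 9, Ivy 14, Liam 26. Liam and Ben advance.
Runoff: Liam is ranked above Ben on 33 ballots, Ben above Liam on 34.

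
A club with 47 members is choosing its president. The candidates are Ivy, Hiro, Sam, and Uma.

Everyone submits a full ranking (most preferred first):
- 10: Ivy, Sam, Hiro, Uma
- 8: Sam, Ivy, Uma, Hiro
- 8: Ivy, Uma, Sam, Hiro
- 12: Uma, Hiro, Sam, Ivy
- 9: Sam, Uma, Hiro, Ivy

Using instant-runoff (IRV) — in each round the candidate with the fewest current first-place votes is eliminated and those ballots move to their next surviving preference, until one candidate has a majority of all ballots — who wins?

Round 1: Ivy 18, Hiro 0, Sam 17, Uma 12. Hiro eliminated.
Round 2: Ivy 18, Sam 17, Uma 12. Uma eliminated.
Round 3: Ivy 18, Sam 29. Sam has a majority (≥24).

Sam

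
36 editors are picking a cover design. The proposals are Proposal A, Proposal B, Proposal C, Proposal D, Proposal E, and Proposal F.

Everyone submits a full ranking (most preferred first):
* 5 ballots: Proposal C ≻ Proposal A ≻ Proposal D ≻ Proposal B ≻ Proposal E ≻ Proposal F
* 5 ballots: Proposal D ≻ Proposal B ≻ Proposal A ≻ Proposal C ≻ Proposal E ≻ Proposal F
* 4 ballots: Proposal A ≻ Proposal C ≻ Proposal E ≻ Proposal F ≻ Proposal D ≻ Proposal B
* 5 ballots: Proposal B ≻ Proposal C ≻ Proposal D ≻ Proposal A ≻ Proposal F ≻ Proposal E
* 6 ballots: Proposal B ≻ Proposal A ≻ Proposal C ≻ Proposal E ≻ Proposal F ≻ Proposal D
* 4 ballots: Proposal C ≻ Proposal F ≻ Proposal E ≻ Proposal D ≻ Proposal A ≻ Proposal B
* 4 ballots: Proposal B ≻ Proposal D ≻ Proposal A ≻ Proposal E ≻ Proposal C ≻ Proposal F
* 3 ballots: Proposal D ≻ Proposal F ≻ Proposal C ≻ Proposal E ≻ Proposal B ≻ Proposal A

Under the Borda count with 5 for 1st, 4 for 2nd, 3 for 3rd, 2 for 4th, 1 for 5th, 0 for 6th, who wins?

Proposal A: 5×4 + 5×3 + 4×5 + 5×2 + 6×4 + 4×1 + 4×3 + 3×0 = 105
Proposal B: 5×2 + 5×4 + 4×0 + 5×5 + 6×5 + 4×0 + 4×5 + 3×1 = 108
Proposal C: 5×5 + 5×2 + 4×4 + 5×4 + 6×3 + 4×5 + 4×1 + 3×3 = 122
Proposal D: 5×3 + 5×5 + 4×1 + 5×3 + 6×0 + 4×2 + 4×4 + 3×5 = 98
Proposal E: 5×1 + 5×1 + 4×3 + 5×0 + 6×2 + 4×3 + 4×2 + 3×2 = 60
Proposal F: 5×0 + 5×0 + 4×2 + 5×1 + 6×1 + 4×4 + 4×0 + 3×4 = 47

Proposal C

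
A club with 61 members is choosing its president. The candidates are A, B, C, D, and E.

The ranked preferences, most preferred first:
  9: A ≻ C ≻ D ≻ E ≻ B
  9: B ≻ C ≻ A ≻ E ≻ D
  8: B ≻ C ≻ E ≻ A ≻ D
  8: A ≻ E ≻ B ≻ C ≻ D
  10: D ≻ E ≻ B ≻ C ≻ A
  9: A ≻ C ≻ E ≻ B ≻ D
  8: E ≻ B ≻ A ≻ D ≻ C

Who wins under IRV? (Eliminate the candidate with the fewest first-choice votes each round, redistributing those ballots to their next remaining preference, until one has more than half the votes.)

Round 1: A 26, B 17, C 0, D 10, E 8. C eliminated.
Round 2: A 26, B 17, D 10, E 8. E eliminated.
Round 3: A 26, B 25, D 10. D eliminated.
Round 4: A 26, B 35. B has a majority (≥31).

B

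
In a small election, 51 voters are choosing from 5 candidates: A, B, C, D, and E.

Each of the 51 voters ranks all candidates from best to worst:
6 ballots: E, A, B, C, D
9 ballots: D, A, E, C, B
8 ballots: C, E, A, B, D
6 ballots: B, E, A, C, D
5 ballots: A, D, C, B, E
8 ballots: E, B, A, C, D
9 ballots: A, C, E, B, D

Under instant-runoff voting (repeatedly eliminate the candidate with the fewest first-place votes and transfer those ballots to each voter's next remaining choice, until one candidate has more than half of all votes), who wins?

Round 1: A 14, B 6, C 8, D 9, E 14. B eliminated.
Round 2: A 14, C 8, D 9, E 20. C eliminated.
Round 3: A 14, D 9, E 28. E has a majority (≥26).

E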